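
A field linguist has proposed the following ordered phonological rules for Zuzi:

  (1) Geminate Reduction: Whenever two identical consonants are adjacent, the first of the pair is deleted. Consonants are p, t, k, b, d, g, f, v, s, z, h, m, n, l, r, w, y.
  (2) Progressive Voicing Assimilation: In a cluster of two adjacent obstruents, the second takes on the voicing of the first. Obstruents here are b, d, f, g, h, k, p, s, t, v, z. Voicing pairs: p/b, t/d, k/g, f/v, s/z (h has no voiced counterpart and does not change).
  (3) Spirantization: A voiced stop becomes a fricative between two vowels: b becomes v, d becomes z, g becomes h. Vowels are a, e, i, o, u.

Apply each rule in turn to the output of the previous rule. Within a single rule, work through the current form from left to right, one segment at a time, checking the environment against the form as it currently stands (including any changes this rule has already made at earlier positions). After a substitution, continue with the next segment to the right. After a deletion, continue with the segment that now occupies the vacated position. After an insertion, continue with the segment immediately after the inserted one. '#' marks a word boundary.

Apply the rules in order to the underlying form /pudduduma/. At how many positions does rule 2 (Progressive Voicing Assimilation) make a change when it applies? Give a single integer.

0

(1) Geminate Reduction: [pudduduma] → [pududuma]
(2) Progressive Voicing Assimilation: no change — [pududuma]
(3) Spirantization: [pududuma] → [puzuzuma]
Rule 2 changed 0 position(s).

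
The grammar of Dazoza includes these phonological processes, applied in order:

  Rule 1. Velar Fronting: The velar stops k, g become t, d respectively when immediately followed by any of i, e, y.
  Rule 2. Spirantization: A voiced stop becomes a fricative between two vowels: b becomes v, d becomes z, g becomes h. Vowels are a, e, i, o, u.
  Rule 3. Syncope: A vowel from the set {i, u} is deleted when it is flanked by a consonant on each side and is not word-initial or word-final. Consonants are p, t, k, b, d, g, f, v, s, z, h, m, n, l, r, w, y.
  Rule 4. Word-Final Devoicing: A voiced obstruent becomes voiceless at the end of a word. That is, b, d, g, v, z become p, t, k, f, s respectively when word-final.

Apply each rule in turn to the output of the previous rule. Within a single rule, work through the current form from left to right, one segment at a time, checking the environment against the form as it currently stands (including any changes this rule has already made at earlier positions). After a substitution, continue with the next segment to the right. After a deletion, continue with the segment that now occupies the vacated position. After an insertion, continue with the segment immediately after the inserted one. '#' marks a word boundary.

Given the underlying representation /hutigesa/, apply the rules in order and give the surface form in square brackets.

Rule 1 Velar Fronting: [hutigesa] → [hutidesa]
Rule 2 Spirantization: [hutidesa] → [hutizesa]
Rule 3 Syncope: [hutizesa] → [htzesa]
Rule 4 Word-Final Devoicing: no change — [htzesa]

[htzesa]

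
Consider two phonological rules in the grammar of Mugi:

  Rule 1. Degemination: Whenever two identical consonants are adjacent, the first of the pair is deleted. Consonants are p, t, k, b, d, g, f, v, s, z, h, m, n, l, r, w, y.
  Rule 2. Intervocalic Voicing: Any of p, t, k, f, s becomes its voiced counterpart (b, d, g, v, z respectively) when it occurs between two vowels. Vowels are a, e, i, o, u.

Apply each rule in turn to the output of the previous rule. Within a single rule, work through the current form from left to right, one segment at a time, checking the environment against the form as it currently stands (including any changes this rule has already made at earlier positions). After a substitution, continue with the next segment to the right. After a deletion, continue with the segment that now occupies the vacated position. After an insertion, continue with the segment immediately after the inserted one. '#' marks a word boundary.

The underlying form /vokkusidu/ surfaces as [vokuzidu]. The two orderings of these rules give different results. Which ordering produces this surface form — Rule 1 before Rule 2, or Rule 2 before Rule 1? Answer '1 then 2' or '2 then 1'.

2 then 1

Order 1 then 2:
  1 Degemination: [vokkusidu] → [vokusidu]
  2 Intervocalic Voicing: [vokusidu] → [voguzidu]
  result: [voguzidu]
Order 2 then 1:
  2 Intervocalic Voicing: [vokkusidu] → [vokkuzidu]
  1 Degemination: [vokkuzidu] → [vokuzidu]
  result: [vokuzidu]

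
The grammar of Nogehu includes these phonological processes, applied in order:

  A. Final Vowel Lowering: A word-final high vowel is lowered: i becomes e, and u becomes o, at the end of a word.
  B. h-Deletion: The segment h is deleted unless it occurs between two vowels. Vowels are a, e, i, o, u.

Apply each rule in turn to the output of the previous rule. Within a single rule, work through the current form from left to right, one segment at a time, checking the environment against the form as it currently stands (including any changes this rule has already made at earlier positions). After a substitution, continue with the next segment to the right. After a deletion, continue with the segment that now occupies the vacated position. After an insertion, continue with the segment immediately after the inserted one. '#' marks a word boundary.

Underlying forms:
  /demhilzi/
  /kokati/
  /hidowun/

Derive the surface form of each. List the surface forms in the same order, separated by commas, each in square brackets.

[demilze], [kokate], [idowun]

/demhilzi/:
  A Final Vowel Lowering: [demhilzi] → [demhilze]
  B h-Deletion: [demhilze] → [demilze]
/kokati/:
  A Final Vowel Lowering: [kokati] → [kokate]
  B h-Deletion: no change — [kokate]
/hidowun/:
  A Final Vowel Lowering: no change — [hidowun]
  B h-Deletion: [hidowun] → [idowun]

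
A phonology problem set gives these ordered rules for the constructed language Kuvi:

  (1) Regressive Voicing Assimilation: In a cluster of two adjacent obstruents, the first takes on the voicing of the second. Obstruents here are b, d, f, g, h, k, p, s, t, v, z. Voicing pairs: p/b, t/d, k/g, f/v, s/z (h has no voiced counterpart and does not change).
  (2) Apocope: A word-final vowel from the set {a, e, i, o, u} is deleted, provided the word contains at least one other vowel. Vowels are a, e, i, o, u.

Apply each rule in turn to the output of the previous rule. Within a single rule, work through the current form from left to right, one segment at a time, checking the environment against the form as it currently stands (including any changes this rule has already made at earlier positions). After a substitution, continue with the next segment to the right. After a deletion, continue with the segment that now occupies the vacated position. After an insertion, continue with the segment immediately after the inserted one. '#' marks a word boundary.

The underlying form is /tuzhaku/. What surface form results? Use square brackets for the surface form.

[tushak]

(1) Regressive Voicing Assimilation: [tuzhaku] → [tushaku]
(2) Apocope: [tushaku] → [tushak]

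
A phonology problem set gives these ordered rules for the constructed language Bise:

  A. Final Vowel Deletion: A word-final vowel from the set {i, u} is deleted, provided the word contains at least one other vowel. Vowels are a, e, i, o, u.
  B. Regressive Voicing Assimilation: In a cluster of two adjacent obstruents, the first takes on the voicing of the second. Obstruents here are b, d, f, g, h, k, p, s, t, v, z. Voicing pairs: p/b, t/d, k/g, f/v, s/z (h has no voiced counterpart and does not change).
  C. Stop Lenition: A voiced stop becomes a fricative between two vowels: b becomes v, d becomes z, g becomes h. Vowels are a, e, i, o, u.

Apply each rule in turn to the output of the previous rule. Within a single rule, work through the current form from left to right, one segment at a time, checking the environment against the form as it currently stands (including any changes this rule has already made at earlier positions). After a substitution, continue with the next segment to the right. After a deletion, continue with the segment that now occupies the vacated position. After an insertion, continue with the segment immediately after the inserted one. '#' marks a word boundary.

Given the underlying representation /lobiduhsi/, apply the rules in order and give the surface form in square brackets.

[lovizuhs]

A Final Vowel Deletion: [lobiduhsi] → [lobiduhs]
B Regressive Voicing Assimilation: no change — [lobiduhs]
C Stop Lenition: [lobiduhs] → [lovizuhs]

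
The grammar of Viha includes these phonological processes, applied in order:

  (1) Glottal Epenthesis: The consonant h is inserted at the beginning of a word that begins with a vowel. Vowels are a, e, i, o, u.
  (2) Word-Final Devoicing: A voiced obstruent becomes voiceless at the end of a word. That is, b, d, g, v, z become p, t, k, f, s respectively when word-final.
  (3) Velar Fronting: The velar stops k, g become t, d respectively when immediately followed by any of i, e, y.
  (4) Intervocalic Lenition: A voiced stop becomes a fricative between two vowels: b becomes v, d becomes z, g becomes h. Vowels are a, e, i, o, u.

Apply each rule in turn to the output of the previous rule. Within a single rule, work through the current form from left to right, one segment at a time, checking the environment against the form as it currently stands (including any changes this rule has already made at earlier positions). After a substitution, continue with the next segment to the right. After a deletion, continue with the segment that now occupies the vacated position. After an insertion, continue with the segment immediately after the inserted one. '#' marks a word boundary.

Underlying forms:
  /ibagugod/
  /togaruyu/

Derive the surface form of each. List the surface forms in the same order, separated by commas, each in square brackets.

/ibagugod/:
  (1) Glottal Epenthesis: [ibagugod] → [hibagugod]
  (2) Word-Final Devoicing: [hibagugod] → [hibagugot]
  (3) Velar Fronting: no change — [hibagugot]
  (4) Intervocalic Lenition: [hibagugot] → [hivahuhot]
/togaruyu/:
  (1) Glottal Epenthesis: no change — [togaruyu]
  (2) Word-Final Devoicing: no change — [togaruyu]
  (3) Velar Fronting: no change — [togaruyu]
  (4) Intervocalic Lenition: [togaruyu] → [toharuyu]

[hivahuhot], [toharuyu]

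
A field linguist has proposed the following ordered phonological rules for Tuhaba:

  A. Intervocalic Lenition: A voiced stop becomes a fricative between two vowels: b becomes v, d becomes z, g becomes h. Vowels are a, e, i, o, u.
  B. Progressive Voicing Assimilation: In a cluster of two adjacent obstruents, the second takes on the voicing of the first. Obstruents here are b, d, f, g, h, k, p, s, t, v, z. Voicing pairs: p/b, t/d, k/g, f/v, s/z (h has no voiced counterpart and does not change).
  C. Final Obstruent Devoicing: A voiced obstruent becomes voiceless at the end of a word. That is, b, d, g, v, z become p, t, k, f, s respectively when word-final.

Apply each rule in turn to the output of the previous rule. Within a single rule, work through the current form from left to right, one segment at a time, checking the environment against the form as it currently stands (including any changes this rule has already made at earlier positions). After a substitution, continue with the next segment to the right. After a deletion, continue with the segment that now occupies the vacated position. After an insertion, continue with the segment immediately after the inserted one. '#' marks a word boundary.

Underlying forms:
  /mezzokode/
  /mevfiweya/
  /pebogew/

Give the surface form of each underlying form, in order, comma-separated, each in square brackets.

[mezzokoze], [mevviweya], [pevohew]

/mezzokode/:
  A Intervocalic Lenition: [mezzokode] → [mezzokoze]
  B Progressive Voicing Assimilation: no change — [mezzokoze]
  C Final Obstruent Devoicing: no change — [mezzokoze]
/mevfiweya/:
  A Intervocalic Lenition: no change — [mevfiweya]
  B Progressive Voicing Assimilation: [mevfiweya] → [mevviweya]
  C Final Obstruent Devoicing: no change — [mevviweya]
/pebogew/:
  A Intervocalic Lenition: [pebogew] → [pevohew]
  B Progressive Voicing Assimilation: no change — [pevohew]
  C Final Obstruent Devoicing: no change — [pevohew]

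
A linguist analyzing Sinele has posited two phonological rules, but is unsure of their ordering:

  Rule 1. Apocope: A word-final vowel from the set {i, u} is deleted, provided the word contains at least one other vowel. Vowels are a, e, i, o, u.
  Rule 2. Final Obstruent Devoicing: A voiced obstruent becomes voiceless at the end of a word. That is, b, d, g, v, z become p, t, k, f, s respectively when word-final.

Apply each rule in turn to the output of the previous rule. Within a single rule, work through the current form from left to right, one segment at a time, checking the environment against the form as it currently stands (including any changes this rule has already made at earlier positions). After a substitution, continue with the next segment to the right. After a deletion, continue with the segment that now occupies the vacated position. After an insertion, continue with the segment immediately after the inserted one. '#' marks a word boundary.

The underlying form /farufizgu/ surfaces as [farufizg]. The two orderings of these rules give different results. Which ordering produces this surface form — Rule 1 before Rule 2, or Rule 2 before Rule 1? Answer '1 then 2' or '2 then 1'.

Order 1 then 2:
  1 Apocope: [farufizgu] → [farufizg]
  2 Final Obstruent Devoicing: [farufizg] → [farufizk]
  result: [farufizk]
Order 2 then 1:
  2 Final Obstruent Devoicing: no change — [farufizgu]
  1 Apocope: [farufizgu] → [farufizg]
  result: [farufizg]

2 then 1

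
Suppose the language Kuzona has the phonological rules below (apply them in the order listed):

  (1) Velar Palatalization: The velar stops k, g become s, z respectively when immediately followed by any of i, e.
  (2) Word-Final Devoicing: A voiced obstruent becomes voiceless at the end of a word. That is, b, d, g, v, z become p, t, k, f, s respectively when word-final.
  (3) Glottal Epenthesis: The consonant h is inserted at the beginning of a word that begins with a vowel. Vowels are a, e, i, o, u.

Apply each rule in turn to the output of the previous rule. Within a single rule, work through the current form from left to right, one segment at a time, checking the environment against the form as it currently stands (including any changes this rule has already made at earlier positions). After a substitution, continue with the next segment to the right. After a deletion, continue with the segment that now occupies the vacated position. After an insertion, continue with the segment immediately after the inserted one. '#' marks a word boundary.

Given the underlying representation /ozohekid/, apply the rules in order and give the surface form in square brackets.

(1) Velar Palatalization: [ozohekid] → [ozohesid]
(2) Word-Final Devoicing: [ozohesid] → [ozohesit]
(3) Glottal Epenthesis: [ozohesit] → [hozohesit]

[hozohesit]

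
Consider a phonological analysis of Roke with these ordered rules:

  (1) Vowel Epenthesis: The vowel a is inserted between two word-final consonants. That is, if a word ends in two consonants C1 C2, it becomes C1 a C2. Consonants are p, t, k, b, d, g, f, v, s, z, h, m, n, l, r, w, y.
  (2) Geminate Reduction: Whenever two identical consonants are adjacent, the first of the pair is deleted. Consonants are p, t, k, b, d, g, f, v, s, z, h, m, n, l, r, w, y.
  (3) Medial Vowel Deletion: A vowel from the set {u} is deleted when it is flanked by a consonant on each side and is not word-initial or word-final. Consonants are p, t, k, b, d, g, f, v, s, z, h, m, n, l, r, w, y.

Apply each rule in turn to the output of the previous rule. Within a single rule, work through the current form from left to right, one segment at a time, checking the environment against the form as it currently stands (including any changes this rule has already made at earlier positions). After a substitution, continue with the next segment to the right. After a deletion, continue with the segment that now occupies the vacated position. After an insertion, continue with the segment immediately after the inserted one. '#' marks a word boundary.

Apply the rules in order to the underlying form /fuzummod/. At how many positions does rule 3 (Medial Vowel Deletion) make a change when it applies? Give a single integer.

2

(1) Vowel Epenthesis: no change — [fuzummod]
(2) Geminate Reduction: [fuzummod] → [fuzumod]
(3) Medial Vowel Deletion: [fuzumod] → [fzmod]
Rule 3 changed 2 position(s).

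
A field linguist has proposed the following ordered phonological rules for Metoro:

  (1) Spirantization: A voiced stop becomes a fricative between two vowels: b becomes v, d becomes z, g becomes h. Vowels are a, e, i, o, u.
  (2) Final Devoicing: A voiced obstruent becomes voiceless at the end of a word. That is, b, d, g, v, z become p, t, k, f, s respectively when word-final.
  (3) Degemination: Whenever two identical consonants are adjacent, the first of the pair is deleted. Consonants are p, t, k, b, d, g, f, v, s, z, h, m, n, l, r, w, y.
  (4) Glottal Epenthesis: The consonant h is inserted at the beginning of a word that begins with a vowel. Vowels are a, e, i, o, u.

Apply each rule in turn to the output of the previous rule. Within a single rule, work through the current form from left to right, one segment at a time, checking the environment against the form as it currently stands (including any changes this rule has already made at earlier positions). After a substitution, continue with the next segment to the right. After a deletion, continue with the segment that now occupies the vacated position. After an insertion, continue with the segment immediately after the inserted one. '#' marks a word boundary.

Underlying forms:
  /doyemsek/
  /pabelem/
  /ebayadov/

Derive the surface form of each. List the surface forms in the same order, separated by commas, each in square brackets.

/doyemsek/:
  (1) Spirantization: no change — [doyemsek]
  (2) Final Devoicing: no change — [doyemsek]
  (3) Degemination: no change — [doyemsek]
  (4) Glottal Epenthesis: no change — [doyemsek]
/pabelem/:
  (1) Spirantization: [pabelem] → [pavelem]
  (2) Final Devoicing: no change — [pavelem]
  (3) Degemination: no change — [pavelem]
  (4) Glottal Epenthesis: no change — [pavelem]
/ebayadov/:
  (1) Spirantization: [ebayadov] → [evayazov]
  (2) Final Devoicing: [evayazov] → [evayazof]
  (3) Degemination: no change — [evayazof]
  (4) Glottal Epenthesis: [evayazof] → [hevayazof]

[doyemsek], [pavelem], [hevayazof]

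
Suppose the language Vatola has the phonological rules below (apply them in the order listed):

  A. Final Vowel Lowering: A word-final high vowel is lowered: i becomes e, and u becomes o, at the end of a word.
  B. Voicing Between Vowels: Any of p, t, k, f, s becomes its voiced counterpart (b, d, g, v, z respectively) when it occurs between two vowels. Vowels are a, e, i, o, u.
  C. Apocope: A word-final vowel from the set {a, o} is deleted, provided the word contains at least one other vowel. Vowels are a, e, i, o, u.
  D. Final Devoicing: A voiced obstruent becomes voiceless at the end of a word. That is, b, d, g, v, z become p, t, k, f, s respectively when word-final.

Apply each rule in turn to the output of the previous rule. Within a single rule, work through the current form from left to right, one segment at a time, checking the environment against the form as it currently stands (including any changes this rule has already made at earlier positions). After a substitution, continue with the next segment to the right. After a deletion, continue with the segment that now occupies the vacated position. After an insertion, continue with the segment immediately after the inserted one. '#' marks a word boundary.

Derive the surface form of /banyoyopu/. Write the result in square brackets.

A Final Vowel Lowering: [banyoyopu] → [banyoyopo]
B Voicing Between Vowels: [banyoyopo] → [banyoyobo]
C Apocope: [banyoyobo] → [banyoyob]
D Final Devoicing: [banyoyob] → [banyoyop]

[banyoyop]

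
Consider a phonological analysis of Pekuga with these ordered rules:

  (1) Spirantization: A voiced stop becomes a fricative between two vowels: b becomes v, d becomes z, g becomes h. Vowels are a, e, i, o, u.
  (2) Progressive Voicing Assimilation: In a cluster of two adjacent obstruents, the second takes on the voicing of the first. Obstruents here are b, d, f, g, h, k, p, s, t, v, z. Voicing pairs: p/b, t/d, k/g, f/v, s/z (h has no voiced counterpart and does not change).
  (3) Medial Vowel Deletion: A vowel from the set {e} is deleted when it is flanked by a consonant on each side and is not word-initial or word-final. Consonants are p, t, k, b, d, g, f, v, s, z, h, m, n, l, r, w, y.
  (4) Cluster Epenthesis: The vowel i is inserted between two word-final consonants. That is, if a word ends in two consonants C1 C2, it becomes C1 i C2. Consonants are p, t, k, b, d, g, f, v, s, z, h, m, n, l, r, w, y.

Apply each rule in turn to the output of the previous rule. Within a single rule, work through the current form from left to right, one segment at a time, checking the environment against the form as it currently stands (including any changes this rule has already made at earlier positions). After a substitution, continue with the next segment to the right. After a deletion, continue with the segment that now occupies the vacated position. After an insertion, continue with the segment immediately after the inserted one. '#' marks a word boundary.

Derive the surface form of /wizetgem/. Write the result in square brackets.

(1) Spirantization: no change — [wizetgem]
(2) Progressive Voicing Assimilation: [wizetgem] → [wizetkem]
(3) Medial Vowel Deletion: [wizetkem] → [wiztkm]
(4) Cluster Epenthesis: [wiztkm] → [wiztkim]

[wiztkim]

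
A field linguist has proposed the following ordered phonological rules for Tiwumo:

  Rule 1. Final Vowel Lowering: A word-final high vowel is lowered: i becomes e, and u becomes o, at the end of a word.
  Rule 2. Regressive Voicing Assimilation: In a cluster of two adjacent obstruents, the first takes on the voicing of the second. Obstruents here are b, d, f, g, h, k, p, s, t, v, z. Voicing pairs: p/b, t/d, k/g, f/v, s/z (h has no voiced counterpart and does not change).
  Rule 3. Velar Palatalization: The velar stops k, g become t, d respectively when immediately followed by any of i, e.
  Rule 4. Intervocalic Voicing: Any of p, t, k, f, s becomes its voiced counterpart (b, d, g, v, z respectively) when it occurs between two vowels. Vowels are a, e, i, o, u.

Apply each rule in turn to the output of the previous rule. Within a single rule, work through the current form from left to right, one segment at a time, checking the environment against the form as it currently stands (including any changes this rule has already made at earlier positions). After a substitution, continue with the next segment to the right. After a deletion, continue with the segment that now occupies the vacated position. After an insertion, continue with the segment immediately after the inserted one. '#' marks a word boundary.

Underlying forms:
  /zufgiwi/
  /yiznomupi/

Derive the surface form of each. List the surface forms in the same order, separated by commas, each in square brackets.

/zufgiwi/:
  Rule 1 Final Vowel Lowering: [zufgiwi] → [zufgiwe]
  Rule 2 Regressive Voicing Assimilation: [zufgiwe] → [zuvgiwe]
  Rule 3 Velar Palatalization: [zuvgiwe] → [zuvdiwe]
  Rule 4 Intervocalic Voicing: no change — [zuvdiwe]
/yiznomupi/:
  Rule 1 Final Vowel Lowering: [yiznomupi] → [yiznomupe]
  Rule 2 Regressive Voicing Assimilation: no change — [yiznomupe]
  Rule 3 Velar Palatalization: no change — [yiznomupe]
  Rule 4 Intervocalic Voicing: [yiznomupe] → [yiznomube]

[zuvdiwe], [yiznomube]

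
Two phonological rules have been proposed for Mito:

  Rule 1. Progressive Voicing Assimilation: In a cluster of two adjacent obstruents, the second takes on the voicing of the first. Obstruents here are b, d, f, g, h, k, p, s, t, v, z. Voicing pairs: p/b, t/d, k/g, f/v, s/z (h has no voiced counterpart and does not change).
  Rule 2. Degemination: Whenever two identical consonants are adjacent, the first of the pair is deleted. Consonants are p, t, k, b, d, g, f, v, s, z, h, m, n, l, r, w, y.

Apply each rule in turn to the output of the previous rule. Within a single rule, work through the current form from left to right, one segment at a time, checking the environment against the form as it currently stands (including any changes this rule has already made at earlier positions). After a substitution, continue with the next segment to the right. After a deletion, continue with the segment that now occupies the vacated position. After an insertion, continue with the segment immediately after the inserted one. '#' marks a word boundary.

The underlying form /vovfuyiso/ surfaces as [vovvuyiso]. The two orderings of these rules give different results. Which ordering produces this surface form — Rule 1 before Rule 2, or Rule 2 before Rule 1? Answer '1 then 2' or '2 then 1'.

2 then 1

Order 1 then 2:
  1 Progressive Voicing Assimilation: [vovfuyiso] → [vovvuyiso]
  2 Degemination: [vovvuyiso] → [vovuyiso]
  result: [vovuyiso]
Order 2 then 1:
  2 Degemination: no change — [vovfuyiso]
  1 Progressive Voicing Assimilation: [vovfuyiso] → [vovvuyiso]
  result: [vovvuyiso]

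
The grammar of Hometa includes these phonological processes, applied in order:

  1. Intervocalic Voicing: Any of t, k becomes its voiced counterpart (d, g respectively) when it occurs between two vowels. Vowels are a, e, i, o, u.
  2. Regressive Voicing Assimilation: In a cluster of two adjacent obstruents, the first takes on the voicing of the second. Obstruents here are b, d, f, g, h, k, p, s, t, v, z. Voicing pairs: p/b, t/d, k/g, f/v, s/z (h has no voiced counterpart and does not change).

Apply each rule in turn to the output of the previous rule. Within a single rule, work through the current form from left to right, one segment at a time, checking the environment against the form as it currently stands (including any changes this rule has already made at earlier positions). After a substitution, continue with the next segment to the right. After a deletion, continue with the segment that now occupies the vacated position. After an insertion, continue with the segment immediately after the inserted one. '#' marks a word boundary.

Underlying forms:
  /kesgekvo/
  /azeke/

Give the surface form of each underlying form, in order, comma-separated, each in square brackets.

/kesgekvo/:
  1 Intervocalic Voicing: no change — [kesgekvo]
  2 Regressive Voicing Assimilation: [kesgekvo] → [kezgegvo]
/azeke/:
  1 Intervocalic Voicing: [azeke] → [azege]
  2 Regressive Voicing Assimilation: no change — [azege]

[kezgegvo], [azege]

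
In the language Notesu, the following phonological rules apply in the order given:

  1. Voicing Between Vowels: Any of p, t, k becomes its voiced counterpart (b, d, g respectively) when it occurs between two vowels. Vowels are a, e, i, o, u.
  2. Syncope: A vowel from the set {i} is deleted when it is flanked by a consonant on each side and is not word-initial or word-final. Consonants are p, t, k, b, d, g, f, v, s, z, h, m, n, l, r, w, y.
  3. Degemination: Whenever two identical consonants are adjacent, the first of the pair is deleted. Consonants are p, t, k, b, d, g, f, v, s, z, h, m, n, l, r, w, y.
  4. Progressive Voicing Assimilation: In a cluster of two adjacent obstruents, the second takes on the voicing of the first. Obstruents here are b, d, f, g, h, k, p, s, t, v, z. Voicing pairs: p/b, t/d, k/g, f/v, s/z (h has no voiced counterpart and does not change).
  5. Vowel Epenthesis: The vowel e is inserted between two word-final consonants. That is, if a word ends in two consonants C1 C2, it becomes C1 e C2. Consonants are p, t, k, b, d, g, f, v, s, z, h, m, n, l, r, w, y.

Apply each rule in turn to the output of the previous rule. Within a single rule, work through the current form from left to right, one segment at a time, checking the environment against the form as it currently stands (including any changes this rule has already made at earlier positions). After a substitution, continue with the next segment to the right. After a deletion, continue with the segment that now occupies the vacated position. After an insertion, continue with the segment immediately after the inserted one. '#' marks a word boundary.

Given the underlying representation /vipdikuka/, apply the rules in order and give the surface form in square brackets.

1 Voicing Between Vowels: [vipdikuka] → [vipdiguga]
2 Syncope: [vipdiguga] → [vpdguga]
3 Degemination: no change — [vpdguga]
4 Progressive Voicing Assimilation: [vpdguga] → [vbdguga]
5 Vowel Epenthesis: no change — [vbdguga]

[vbdguga]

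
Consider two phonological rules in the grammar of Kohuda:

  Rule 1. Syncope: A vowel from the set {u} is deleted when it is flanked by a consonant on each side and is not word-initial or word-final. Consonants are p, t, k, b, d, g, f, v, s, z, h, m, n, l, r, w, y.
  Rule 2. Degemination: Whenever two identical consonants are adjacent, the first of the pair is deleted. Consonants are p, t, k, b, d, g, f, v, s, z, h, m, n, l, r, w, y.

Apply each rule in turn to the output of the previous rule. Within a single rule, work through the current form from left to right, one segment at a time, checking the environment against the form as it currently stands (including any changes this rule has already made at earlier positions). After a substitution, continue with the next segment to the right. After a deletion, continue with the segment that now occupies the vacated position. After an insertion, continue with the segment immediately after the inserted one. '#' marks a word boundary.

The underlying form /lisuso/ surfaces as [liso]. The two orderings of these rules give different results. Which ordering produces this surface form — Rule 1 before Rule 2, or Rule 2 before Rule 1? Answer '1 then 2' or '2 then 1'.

Order 1 then 2:
  1 Syncope: [lisuso] → [lisso]
  2 Degemination: [lisso] → [liso]
  result: [liso]
Order 2 then 1:
  2 Degemination: no change — [lisuso]
  1 Syncope: [lisuso] → [lisso]
  result: [lisso]

1 then 2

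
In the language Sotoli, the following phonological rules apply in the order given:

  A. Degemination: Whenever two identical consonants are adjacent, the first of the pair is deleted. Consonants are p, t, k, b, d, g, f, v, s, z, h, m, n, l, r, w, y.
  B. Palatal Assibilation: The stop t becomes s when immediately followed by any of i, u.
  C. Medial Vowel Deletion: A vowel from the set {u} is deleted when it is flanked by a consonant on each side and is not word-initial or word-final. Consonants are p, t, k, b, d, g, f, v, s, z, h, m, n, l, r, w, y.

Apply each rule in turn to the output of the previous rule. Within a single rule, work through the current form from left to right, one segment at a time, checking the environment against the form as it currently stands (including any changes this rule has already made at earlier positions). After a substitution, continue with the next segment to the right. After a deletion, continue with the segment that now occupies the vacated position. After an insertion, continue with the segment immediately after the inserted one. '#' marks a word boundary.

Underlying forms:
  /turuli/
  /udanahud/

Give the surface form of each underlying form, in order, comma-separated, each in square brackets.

[srli], [udanahd]

/turuli/:
  A Degemination: no change — [turuli]
  B Palatal Assibilation: [turuli] → [suruli]
  C Medial Vowel Deletion: [suruli] → [srli]
/udanahud/:
  A Degemination: no change — [udanahud]
  B Palatal Assibilation: no change — [udanahud]
  C Medial Vowel Deletion: [udanahud] → [udanahd]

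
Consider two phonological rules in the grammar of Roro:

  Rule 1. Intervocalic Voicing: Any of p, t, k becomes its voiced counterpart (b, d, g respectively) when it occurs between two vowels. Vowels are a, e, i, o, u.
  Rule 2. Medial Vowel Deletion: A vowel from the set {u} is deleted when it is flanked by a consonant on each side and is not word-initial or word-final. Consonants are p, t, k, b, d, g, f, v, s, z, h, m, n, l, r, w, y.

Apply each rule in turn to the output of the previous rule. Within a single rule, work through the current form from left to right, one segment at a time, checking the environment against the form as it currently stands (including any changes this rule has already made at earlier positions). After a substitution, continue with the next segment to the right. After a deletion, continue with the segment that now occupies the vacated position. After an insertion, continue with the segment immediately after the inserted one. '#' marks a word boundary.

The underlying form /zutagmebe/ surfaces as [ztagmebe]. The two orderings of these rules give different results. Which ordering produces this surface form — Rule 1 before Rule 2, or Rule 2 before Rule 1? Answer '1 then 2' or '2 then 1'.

2 then 1

Order 1 then 2:
  1 Intervocalic Voicing: [zutagmebe] → [zudagmebe]
  2 Medial Vowel Deletion: [zudagmebe] → [zdagmebe]
  result: [zdagmebe]
Order 2 then 1:
  2 Medial Vowel Deletion: [zutagmebe] → [ztagmebe]
  1 Intervocalic Voicing: no change — [ztagmebe]
  result: [ztagmebe]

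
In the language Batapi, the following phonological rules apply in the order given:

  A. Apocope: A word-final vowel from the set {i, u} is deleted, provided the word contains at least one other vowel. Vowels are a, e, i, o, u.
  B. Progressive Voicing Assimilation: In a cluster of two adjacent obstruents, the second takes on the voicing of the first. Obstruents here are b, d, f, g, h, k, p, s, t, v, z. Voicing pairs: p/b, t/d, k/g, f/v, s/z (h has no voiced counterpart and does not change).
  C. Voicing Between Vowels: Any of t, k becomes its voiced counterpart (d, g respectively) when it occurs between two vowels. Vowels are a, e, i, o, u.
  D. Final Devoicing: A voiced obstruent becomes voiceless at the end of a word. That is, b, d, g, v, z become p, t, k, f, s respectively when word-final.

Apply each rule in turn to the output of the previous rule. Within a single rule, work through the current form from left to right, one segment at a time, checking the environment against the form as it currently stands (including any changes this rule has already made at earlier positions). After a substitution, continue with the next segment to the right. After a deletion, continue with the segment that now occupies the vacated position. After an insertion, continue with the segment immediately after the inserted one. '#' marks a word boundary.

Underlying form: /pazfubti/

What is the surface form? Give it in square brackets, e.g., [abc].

[pazvubt]

A Apocope: [pazfubti] → [pazfubt]
B Progressive Voicing Assimilation: [pazfubt] → [pazvubd]
C Voicing Between Vowels: no change — [pazvubd]
D Final Devoicing: [pazvubd] → [pazvubt]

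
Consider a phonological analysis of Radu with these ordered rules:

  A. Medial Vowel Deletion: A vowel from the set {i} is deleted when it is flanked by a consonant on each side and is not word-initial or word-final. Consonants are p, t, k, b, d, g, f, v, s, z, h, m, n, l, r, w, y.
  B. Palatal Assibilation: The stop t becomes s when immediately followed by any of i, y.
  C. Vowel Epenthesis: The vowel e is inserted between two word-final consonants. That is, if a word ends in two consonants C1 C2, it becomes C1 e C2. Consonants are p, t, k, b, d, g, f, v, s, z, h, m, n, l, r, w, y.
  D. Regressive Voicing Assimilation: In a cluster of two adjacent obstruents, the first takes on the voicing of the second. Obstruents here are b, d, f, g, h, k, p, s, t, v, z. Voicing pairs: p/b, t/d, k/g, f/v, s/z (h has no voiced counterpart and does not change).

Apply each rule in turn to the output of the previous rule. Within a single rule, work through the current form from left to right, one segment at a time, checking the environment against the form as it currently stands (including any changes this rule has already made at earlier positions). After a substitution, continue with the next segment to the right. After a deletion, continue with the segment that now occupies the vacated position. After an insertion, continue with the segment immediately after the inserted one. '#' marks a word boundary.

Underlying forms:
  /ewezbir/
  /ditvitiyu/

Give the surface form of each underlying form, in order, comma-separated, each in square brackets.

[ewezber], [tdfsyu]

/ewezbir/:
  A Medial Vowel Deletion: [ewezbir] → [ewezbr]
  B Palatal Assibilation: no change — [ewezbr]
  C Vowel Epenthesis: [ewezbr] → [ewezber]
  D Regressive Voicing Assimilation: no change — [ewezber]
/ditvitiyu/:
  A Medial Vowel Deletion: [ditvitiyu] → [dtvtyu]
  B Palatal Assibilation: [dtvtyu] → [dtvsyu]
  C Vowel Epenthesis: no change — [dtvsyu]
  D Regressive Voicing Assimilation: [dtvsyu] → [tdfsyu]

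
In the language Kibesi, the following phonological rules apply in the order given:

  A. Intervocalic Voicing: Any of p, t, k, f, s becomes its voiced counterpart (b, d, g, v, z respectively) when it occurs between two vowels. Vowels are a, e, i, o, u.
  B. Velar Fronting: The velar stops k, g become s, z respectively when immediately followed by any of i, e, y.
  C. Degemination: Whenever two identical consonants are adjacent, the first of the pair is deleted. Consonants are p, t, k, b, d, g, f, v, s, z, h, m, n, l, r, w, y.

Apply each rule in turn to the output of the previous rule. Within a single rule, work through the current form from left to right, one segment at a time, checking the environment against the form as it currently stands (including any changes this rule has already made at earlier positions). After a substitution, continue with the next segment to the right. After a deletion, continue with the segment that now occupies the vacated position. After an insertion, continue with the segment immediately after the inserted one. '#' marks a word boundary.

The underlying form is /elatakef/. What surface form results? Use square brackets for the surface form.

[eladazef]

A Intervocalic Voicing: [elatakef] → [eladagef]
B Velar Fronting: [eladagef] → [eladazef]
C Degemination: no change — [eladazef]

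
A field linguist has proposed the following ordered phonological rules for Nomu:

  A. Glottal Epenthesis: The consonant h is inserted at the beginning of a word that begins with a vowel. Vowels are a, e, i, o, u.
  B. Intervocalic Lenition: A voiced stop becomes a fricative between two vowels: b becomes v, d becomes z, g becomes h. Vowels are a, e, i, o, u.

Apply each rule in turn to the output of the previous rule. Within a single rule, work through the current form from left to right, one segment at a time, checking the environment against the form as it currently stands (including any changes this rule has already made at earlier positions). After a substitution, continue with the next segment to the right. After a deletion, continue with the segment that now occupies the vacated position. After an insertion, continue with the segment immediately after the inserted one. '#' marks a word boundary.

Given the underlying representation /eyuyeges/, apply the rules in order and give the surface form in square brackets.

[heyuyehes]

A Glottal Epenthesis: [eyuyeges] → [heyuyeges]
B Intervocalic Lenition: [heyuyeges] → [heyuyehes]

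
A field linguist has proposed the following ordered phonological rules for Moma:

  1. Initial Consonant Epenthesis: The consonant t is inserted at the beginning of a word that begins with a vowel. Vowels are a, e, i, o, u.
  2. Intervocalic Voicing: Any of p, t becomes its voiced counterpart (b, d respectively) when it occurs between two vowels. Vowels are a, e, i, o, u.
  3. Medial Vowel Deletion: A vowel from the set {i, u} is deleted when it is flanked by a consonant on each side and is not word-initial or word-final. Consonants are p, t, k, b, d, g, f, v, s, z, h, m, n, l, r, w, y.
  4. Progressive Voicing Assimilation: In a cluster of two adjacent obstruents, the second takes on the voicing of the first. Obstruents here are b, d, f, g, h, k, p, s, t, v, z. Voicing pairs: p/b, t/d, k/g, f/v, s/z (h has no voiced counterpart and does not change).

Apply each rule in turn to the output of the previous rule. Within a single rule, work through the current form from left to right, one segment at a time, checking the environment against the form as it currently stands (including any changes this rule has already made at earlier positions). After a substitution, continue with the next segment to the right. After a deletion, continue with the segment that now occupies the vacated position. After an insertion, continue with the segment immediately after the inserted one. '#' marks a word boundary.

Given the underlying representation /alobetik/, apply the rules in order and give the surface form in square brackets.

1 Initial Consonant Epenthesis: [alobetik] → [talobetik]
2 Intervocalic Voicing: [talobetik] → [talobedik]
3 Medial Vowel Deletion: [talobedik] → [talobedk]
4 Progressive Voicing Assimilation: [talobedk] → [talobedg]

[talobedg]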